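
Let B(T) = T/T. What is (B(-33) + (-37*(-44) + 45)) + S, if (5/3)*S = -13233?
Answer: -31329/5 ≈ -6265.8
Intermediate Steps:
S = -39699/5 (S = (⅗)*(-13233) = -39699/5 ≈ -7939.8)
B(T) = 1
(B(-33) + (-37*(-44) + 45)) + S = (1 + (-37*(-44) + 45)) - 39699/5 = (1 + (1628 + 45)) - 39699/5 = (1 + 1673) - 39699/5 = 1674 - 39699/5 = -31329/5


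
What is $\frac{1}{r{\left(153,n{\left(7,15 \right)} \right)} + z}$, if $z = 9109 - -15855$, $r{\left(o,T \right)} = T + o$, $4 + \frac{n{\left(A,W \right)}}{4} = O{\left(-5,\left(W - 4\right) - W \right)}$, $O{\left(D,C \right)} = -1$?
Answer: $\frac{1}{25097} \approx 3.9845 \cdot 10^{-5}$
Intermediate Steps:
$n{\left(A,W \right)} = -20$ ($n{\left(A,W \right)} = -16 + 4 \left(-1\right) = -16 - 4 = -20$)
$z = 24964$ ($z = 9109 + 15855 = 24964$)
$\frac{1}{r{\left(153,n{\left(7,15 \right)} \right)} + z} = \frac{1}{\left(-20 + 153\right) + 24964} = \frac{1}{133 + 24964} = \frac{1}{25097}$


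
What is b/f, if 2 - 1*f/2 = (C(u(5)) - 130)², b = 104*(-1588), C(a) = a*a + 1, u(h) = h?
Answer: 41288/5407 ≈ 7.6360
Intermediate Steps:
C(a) = 1 + a² (C(a) = a² + 1 = 1 + a²)
b = -165152
f = -21628 (f = 4 - 2*((1 + 5²) - 130)² = 4 - 2*((1 + 25) - 130)² = 4 - 2*(26 - 130)² = 4 - 2*(-104)² = 4 - 2*10816 = 4 - 21632 = -21628)
b/f = -165152/(-21628) = -165152*(-1/21628) = 41288/5407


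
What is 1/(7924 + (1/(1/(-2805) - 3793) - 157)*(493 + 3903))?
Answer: -5319683/3629349252774 ≈ -1.4657e-6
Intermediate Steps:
1/(7924 + (1/(1/(-2805) - 3793) - 157)*(493 + 3903)) = 1/(7924 + (1/(-1/2805 - 3793) - 157)*4396) = 1/(7924 + (1/(-10639366/2805) - 157)*4396) = 1/(7924 + (-2805/10639366 - 157)*4396) = 1/(7924 - 1670383267/10639366*4396) = 1/(7924 - 3671502420866/5319683) = 1/(-3629349252774/5319683) = -5319683/3629349252774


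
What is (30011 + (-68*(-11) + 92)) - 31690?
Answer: -839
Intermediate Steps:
(30011 + (-68*(-11) + 92)) - 31690 = (30011 + (748 + 92)) - 31690 = (30011 + 840) - 31690 = 30851 - 31690 = -839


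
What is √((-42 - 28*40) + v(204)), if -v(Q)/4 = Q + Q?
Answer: I*√2794 ≈ 52.858*I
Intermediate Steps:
v(Q) = -8*Q (v(Q) = -4*(Q + Q) = -8*Q)
√((-42 - 28*40) + v(204)) = √((-42 - 28*40) - 8*204) = √((-42 - 1120) - 1632) = √(-1162 - 1632) = √(-2794) = I*√2794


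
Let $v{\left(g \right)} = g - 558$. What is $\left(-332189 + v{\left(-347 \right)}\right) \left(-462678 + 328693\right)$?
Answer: $44629599590$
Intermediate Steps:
$v{\left(g \right)} = -558 + g$
$\left(-332189 + v{\left(-347 \right)}\right) \left(-462678 + 328693\right) = \left(-332189 - 905\right) \left(-462678 + 328693\right) = \left(-332189 - 905\right) \left(-133985\right) = \left(-333094\right) \left(-133985\right) = 44629599590$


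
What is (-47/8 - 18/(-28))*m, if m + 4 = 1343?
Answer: -392327/56 ≈ -7005.8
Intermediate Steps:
m = 1339 (m = -4 + 1343 = 1339)
(-47/8 - 18/(-28))*m = (-47/8 - 18/(-28))*1339 = (-47*⅛ - 18*(-1/28))*1339 = (-47/8 + 9/14)*1339 = -293/56*1339 = -392327/56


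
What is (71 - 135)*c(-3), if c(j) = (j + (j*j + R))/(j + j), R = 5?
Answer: 352/3 ≈ 117.33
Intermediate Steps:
c(j) = (5 + j + j²)/(2*j) (c(j) = (j + (j*j + 5))/(j + j) = (j + (j² + 5))/((2*j)) = (j + (5 + j²))*(1/(2*j)) = (5 + j + j²)*(1/(2*j)) = (5 + j + j²)/(2*j))
(71 - 135)*c(-3) = (71 - 135)*((½)*(5 - 3*(1 - 3))/(-3)) = -32*(-1)*(5 - 3*(-2))/3 = -32*(-1)*(5 + 6)/3 = -32*(-1)*11/3 = -64*(-11/6) = 352/3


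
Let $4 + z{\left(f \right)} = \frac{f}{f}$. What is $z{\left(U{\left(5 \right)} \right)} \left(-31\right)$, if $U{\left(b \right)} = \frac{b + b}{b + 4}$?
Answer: $93$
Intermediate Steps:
$U{\left(b \right)} = \frac{2 b}{4 + b}$
$z{\left(f \right)} = -3$ ($z{\left(f \right)} = -4 + \frac{f}{f} = -4 + 1 = -3$)
$z{\left(U{\left(5 \right)} \right)} \left(-31\right) = \left(-3\right) \left(-31\right) = 93$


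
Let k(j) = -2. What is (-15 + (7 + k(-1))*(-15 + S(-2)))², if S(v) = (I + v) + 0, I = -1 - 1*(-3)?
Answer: 8100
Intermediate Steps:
I = 2 (I = -1 + 3 = 2)
S(v) = 2 + v (S(v) = (2 + v) + 0 = 2 + v)
(-15 + (7 + k(-1))*(-15 + S(-2)))² = (-15 + (7 - 2)*(-15 + (2 - 2)))² = (-15 + 5*(-15 + 0))² = (-15 + 5*(-15))² = (-15 - 75)² = (-90)² = 8100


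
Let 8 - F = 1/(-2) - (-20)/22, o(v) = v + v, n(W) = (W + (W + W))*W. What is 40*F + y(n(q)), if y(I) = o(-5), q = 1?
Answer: 3230/11 ≈ 293.64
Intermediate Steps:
n(W) = 3*W² (n(W) = (W + 2*W)*W = (3*W)*W = 3*W²)
o(v) = 2*v
y(I) = -10 (y(I) = 2*(-5) = -10)
F = 167/22 (F = 8 - (1/(-2) - (-20)/22) = 8 - (-½ - (-20)/22) = 8 - (-½ - 1*(-10/11)) = 8 - (-½ + 10/11) = 8 - 1*9/22 = 8 - 9/22 = 167/22 ≈ 7.5909)
40*F + y(n(q)) = 40*(167/22) - 10 = 3340/11 - 10 = 3230/11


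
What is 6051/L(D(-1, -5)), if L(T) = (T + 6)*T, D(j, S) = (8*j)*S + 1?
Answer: 6051/1927 ≈ 3.1401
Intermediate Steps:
D(j, S) = 1 + 8*S*j (D(j, S) = 8*S*j + 1 = 1 + 8*S*j)
L(T) = T*(6 + T) (L(T) = (6 + T)*T = T*(6 + T))
6051/L(D(-1, -5)) = 6051/(((1 + 8*(-5)*(-1))*(6 + (1 + 8*(-5)*(-1))))) = 6051/(((1 + 40)*(6 + (1 + 40)))) = 6051/((41*(6 + 41))) = 6051/((41*47)) = 6051/1927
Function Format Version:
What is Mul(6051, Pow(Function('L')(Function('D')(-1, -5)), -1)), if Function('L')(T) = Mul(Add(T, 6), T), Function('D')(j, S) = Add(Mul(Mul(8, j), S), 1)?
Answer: Rational(6051, 1927) ≈ 3.1401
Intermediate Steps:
Function('D')(j, S) = Add(1, Mul(8, S, j)) (Function('D')(j, S) = Add(Mul(8, S, j), 1) = Add(1, Mul(8, S, j)))
Function('L')(T) = Mul(T, Add(6, T)) (Function('L')(T) = Mul(Add(6, T), T) = Mul(T, Add(6, T)))
Mul(6051, Pow(Function('L')(Function('D')(-1, -5)), -1)) = Mul(6051, Pow(Mul(Add(1, Mul(8, -5, -1)), Add(6, Add(1, Mul(8, -5, -1)))), -1)) = Mul(6051, Pow(Mul(Add(1, 40), Add(6, Add(1, 40))), -1)) = Mul(6051, Pow(Mul(41, Add(6, 41)), -1)) = Mul(6051, Pow(Mul(41, 47), -1)) = Mul(6051, Pow(1927, -1)) = Mul(6051, Rational(1, 1927)) = Rational(6051, 1927)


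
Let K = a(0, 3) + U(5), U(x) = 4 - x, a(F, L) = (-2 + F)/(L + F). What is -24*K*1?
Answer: 40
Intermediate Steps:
a(F, L) = (-2 + F)/(F + L)
K = -5/3 (K = (-2 + 0)/(0 + 3) + (4 - 1*5) = -2/3 + (4 - 5) = (1/3)*(-2) - 1 = -2/3 - 1 = -5/3 ≈ -1.6667)
-24*K*1 = -24*(-5/3)*1 = 40*1 = 40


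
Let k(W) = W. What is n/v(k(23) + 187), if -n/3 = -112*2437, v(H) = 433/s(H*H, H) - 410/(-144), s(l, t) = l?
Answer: 2674851200/9333 ≈ 2.8660e+5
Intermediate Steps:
v(H) = 205/72 + 433/H**2 (v(H) = 433/((H*H)) - 410/(-144) = 433/(H**2) - 410*(-1/144) = 433/H**2 + 205/72 = 205/72 + 433/H**2)
n = 818832 (n = -(-336)*2437 = -3*(-272944) = 818832)
n/v(k(23) + 187) = 818832/(205/72 + 433/(23 + 187)**2) = 818832/(205/72 + 433/210**2) = 818832/(205/72 + 433*(1/44100)) = 818832/(205/72 + 433/44100) = 818832/(27999/9800) = 818832*(9800/27999) = 2674851200/9333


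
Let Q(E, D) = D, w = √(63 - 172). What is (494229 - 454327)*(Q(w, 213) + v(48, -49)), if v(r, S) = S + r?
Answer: 8459224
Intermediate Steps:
w = I*√109 (w = √(-109) = I*√109 ≈ 10.44*I)
(494229 - 454327)*(Q(w, 213) + v(48, -49)) = (494229 - 454327)*(213 + (-49 + 48)) = 39902*(213 - 1) = 39902*212 = 8459224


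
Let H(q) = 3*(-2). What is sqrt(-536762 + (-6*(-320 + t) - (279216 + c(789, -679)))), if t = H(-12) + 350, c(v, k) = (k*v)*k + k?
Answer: 2*I*sqrt(91144198) ≈ 19094.0*I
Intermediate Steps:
c(v, k) = k + v*k**2 (c(v, k) = v*k**2 + k = k + v*k**2)
H(q) = -6
t = 344 (t = -6 + 350 = 344)
sqrt(-536762 + (-6*(-320 + t) - (279216 + c(789, -679)))) = sqrt(-536762 + (-6*(-320 + 344) - (279216 - 679*(1 - 679*789)))) = sqrt(-536762 + (-6*24 - (279216 - 679*(1 - 535731)))) = sqrt(-536762 + (-144 - (279216 - 679*(-535730)))) = sqrt(-536762 + (-144 - (279216 + 363760670))) = sqrt(-536762 + (-144 - 1*364039886)) = sqrt(-536762 + (-144 - 364039886)) = sqrt(-536762 - 364040030) = sqrt(-364576792) = 2*I*sqrt(91144198)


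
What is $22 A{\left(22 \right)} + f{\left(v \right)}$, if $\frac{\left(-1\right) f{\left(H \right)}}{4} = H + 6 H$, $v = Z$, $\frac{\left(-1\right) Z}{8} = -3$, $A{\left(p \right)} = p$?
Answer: $-188$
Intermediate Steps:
$Z = 24$ ($Z = \left(-8\right) \left(-3\right) = 24$)
$v = 24$
$f{\left(H \right)} = - 28 H$ ($f{\left(H \right)} = - 4 \left(H + 6 H\right) = - 4 \cdot 7 H = - 28 H$)
$22 A{\left(22 \right)} + f{\left(v \right)} = 22 \cdot 22 - 672 = 484 - 672 = -188$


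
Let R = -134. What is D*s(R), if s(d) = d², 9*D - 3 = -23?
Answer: -359120/9 ≈ -39902.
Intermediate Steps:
D = -20/9 (D = ⅓ + (⅑)*(-23) = ⅓ - 23/9 = -20/9 ≈ -2.2222)
D*s(R) = -20/9*(-134)² = -20/9*17956 = -359120/9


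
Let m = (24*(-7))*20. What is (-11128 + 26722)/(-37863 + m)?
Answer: -5198/13741 ≈ -0.37828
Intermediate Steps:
m = -3360 (m = -168*20 = -3360)
(-11128 + 26722)/(-37863 + m) = (-11128 + 26722)/(-37863 - 3360) = 15594/(-41223) = 15594*(-1/41223) = -5198/13741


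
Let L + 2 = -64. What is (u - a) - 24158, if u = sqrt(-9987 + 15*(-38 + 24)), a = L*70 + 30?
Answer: -19568 + 3*I*sqrt(1133) ≈ -19568.0 + 100.98*I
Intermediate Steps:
L = -66 (L = -2 - 64 = -66)
a = -4590 (a = -66*70 + 30 = -4620 + 30 = -4590)
u = 3*I*sqrt(1133) (u = sqrt(-9987 + 15*(-14)) = sqrt(-9987 - 210) = sqrt(-10197) = 3*I*sqrt(1133) ≈ 100.98*I)
(u - a) - 24158 = (3*I*sqrt(1133) - 1*(-4590)) - 24158 = (3*I*sqrt(1133) + 4590) - 24158 = (4590 + 3*I*sqrt(1133)) - 24158 = -19568 + 3*I*sqrt(1133)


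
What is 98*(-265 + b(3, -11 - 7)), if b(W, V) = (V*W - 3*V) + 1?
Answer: -25872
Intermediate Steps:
b(W, V) = 1 - 3*V + V*W (b(W, V) = (-3*V + V*W) + 1 = 1 - 3*V + V*W)
98*(-265 + b(3, -11 - 7)) = 98*(-265 + (1 - 3*(-11 - 7) + (-11 - 7)*3)) = 98*(-265 + (1 - 3*(-18) - 18*3)) = 98*(-265 + (1 + 54 - 54)) = 98*(-265 + 1) = 98*(-264) = -25872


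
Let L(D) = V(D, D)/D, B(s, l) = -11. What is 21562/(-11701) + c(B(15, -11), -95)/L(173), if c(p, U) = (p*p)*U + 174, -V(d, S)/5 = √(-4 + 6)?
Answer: -21562/11701 + 1958533*√2/10 ≈ 2.7698e+5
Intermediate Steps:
V(d, S) = -5*√2 (V(d, S) = -5*√(-4 + 6) = -5*√2)
c(p, U) = 174 + U*p² (c(p, U) = p²*U + 174 = U*p² + 174 = 174 + U*p²)
L(D) = -5*√2/D (L(D) = (-5*√2)/D = -5*√2/D)
21562/(-11701) + c(B(15, -11), -95)/L(173) = 21562/(-11701) + (174 - 95*(-11)²)/((-5*√2/173)) = 21562*(-1/11701) + (174 - 95*121)/((-5*√2*1/173)) = -21562/11701 + (174 - 11495)/((-5*√2/173)) = -21562/11701 - (-1958533)*√2/10 = -21562/11701 + 1958533*√2/10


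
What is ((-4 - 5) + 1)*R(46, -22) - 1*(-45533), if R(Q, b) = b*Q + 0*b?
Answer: 53629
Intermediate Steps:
R(Q, b) = Q*b (R(Q, b) = Q*b + 0 = Q*b)
((-4 - 5) + 1)*R(46, -22) - 1*(-45533) = ((-4 - 5) + 1)*(46*(-22)) - 1*(-45533) = (-9 + 1)*(-1012) + 45533 = -8*(-1012) + 45533 = 8096 + 45533 = 53629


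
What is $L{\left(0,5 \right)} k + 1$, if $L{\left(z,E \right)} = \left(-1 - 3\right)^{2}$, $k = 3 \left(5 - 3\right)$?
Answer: $97$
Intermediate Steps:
$k = 6$ ($k = 3 \cdot 2 = 6$)
$L{\left(z,E \right)} = 16$ ($L{\left(z,E \right)} = \left(-4\right)^{2} = 16$)
$L{\left(0,5 \right)} k + 1 = 16 \cdot 6 + 1 = 96 + 1 = 97$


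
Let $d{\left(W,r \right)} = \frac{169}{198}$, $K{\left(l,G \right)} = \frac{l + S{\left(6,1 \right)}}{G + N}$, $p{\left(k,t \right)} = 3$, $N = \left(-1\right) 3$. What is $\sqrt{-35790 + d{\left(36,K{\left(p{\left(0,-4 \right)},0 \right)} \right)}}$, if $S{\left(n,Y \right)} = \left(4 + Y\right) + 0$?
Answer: $\frac{i \sqrt{155897522}}{66} \approx 189.18 i$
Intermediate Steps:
$N = -3$
$S{\left(n,Y \right)} = 4 + Y$
$K{\left(l,G \right)} = \frac{5 + l}{-3 + G}$ ($K{\left(l,G \right)} = \frac{l + \left(4 + 1\right)}{G - 3} = \frac{l + 5}{-3 + G} = \frac{5 + l}{-3 + G}$)
$d{\left(W,r \right)} = \frac{169}{198}$ ($d{\left(W,r \right)} = 169 \cdot \frac{1}{198} = \frac{169}{198}$)
$\sqrt{-35790 + d{\left(36,K{\left(p{\left(0,-4 \right)},0 \right)} \right)}} = \sqrt{-35790 + \frac{169}{198}} = \sqrt{- \frac{7086251}{198}} = \frac{i \sqrt{155897522}}{66}$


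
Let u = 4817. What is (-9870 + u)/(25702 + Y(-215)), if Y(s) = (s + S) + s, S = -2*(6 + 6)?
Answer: -5053/25248 ≈ -0.20013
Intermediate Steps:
S = -24 (S = -2*12 = -24)
Y(s) = -24 + 2*s (Y(s) = (s - 24) + s = (-24 + s) + s = -24 + 2*s)
(-9870 + u)/(25702 + Y(-215)) = (-9870 + 4817)/(25702 + (-24 + 2*(-215))) = -5053/(25702 + (-24 - 430)) = -5053/(25702 - 454) = -5053/25248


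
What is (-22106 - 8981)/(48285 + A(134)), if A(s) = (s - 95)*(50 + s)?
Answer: -4441/7923 ≈ -0.56052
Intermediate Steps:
A(s) = (-95 + s)*(50 + s)
(-22106 - 8981)/(48285 + A(134)) = (-22106 - 8981)/(48285 + (-4750 + 134**2 - 45*134)) = -31087/(48285 + (-4750 + 17956 - 6030)) = -31087/(48285 + 7176) = -31087/55461 = -31087*1/55461 = -4441/7923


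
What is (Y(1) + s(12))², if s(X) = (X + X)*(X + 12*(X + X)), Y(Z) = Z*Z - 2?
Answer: 51825601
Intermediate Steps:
Y(Z) = -2 + Z² (Y(Z) = Z² - 2 = -2 + Z²)
s(X) = 50*X² (s(X) = (2*X)*(X + 12*(2*X)) = (2*X)*(X + 24*X) = (2*X)*(25*X) = 50*X²)
(Y(1) + s(12))² = ((-2 + 1²) + 50*12²)² = ((-2 + 1) + 50*144)² = (-1 + 7200)² = 7199² = 51825601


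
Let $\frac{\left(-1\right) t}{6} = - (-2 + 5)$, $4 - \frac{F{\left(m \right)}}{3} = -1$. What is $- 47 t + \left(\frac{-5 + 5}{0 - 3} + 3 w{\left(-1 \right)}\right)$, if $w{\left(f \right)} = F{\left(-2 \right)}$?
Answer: $-801$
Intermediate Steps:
$F{\left(m \right)} = 15$ ($F{\left(m \right)} = 12 - -3 = 12 + 3 = 15$)
$w{\left(f \right)} = 15$
$t = 18$ ($t = - 6 \left(- (-2 + 5)\right) = - 6 \left(\left(-1\right) 3\right) = \left(-6\right) \left(-3\right) = 18$)
$- 47 t + \left(\frac{-5 + 5}{0 - 3} + 3 w{\left(-1 \right)}\right) = \left(-47\right) 18 + \left(\frac{-5 + 5}{0 - 3} + 3 \cdot 15\right) = -846 + \left(\frac{0}{-3} + 45\right) = -846 + \left(0 \left(- \frac{1}{3}\right) + 45\right) = -846 + \left(0 + 45\right) = -846 + 45 = -801$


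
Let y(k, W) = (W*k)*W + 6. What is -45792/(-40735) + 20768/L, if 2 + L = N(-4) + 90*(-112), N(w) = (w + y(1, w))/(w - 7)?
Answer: -1790924/1914545 ≈ -0.93543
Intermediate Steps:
y(k, W) = 6 + k*W**2 (y(k, W) = k*W**2 + 6 = 6 + k*W**2)
N(w) = (6 + w + w**2)/(-7 + w) (N(w) = (w + (6 + 1*w**2))/(w - 7) = (w + (6 + w**2))/(-7 + w) = (6 + w + w**2)/(-7 + w))
L = -110920/11 (L = -2 + ((6 - 4 + (-4)**2)/(-7 - 4) + 90*(-112)) = -2 + ((6 - 4 + 16)/(-11) - 10080) = -2 + (-1/11*18 - 10080) = -2 + (-18/11 - 10080) = -2 - 110898/11 = -110920/11 ≈ -10084.)
-45792/(-40735) + 20768/L = -45792/(-40735) + 20768/(-110920/11) = -45792*(-1/40735) + 20768*(-11/110920) = 45792/40735 - 484/235 = -1790924/1914545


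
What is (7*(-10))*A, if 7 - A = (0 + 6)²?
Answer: 2030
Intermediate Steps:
A = -29 (A = 7 - (0 + 6)² = 7 - 1*6² = 7 - 1*36 = 7 - 36 = -29)
(7*(-10))*A = (7*(-10))*(-29) = -70*(-29) = 2030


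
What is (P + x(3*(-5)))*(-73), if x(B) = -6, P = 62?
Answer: -4088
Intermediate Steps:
(P + x(3*(-5)))*(-73) = (62 - 6)*(-73) = 56*(-73) = -4088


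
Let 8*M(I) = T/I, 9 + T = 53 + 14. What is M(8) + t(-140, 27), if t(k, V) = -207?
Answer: -6595/32 ≈ -206.09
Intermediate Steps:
T = 58 (T = -9 + (53 + 14) = -9 + 67 = 58)
M(I) = 29/(4*I) (M(I) = (58/I)/8 = 29/(4*I))
M(8) + t(-140, 27) = (29/4)/8 - 207 = (29/4)*(⅛) - 207 = 29/32 - 207 = -6595/32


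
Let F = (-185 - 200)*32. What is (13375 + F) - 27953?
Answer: -26898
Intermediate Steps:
F = -12320 (F = -385*32 = -12320)
(13375 + F) - 27953 = (13375 - 12320) - 27953 = 1055 - 27953 = -26898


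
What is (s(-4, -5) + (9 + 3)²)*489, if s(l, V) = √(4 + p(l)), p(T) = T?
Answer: 70416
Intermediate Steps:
s(l, V) = √(4 + l)
(s(-4, -5) + (9 + 3)²)*489 = (√(4 - 4) + (9 + 3)²)*489 = (√0 + 12²)*489 = (0 + 144)*489 = 144*489 = 70416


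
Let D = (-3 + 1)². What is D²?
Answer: 16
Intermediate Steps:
D = 4 (D = (-2)² = 4)
D² = 4² = 16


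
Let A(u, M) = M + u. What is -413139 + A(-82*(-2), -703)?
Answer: -413678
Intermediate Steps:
-413139 + A(-82*(-2), -703) = -413139 + (-703 - 82*(-2)) = -413139 + (-703 + 164) = -413139 - 539 = -413678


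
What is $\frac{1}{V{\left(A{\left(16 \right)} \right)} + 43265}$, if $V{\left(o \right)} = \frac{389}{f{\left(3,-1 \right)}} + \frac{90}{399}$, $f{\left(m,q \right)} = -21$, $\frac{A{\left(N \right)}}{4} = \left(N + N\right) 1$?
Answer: $\frac{57}{2465062} \approx 2.3123 \cdot 10^{-5}$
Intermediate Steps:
$A{\left(N \right)} = 8 N$ ($A{\left(N \right)} = 4 \left(N + N\right) 1 = 4 \cdot 2 N 1 = 4 \cdot 2 N = 8 N$)
$V{\left(o \right)} = - \frac{1043}{57}$ ($V{\left(o \right)} = \frac{389}{-21} + \frac{90}{399} = 389 \left(- \frac{1}{21}\right) + 90 \cdot \frac{1}{399} = - \frac{389}{21} + \frac{30}{133} = - \frac{1043}{57}$)
$\frac{1}{V{\left(A{\left(16 \right)} \right)} + 43265} = \frac{1}{- \frac{1043}{57} + 43265} = \frac{1}{\frac{2465062}{57}} = \frac{57}{2465062}$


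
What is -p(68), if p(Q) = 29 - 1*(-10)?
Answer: -39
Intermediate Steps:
p(Q) = 39 (p(Q) = 29 + 10 = 39)
-p(68) = -1*39 = -39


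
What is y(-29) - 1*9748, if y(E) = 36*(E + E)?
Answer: -11836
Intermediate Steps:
y(E) = 72*E (y(E) = 36*(2*E) = 72*E)
y(-29) - 1*9748 = 72*(-29) - 1*9748 = -2088 - 9748 = -11836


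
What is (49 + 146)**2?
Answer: 38025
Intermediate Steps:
(49 + 146)**2 = 195**2 = 38025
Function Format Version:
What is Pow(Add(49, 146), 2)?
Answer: 38025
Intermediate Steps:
Pow(Add(49, 146), 2) = Pow(195, 2) = 38025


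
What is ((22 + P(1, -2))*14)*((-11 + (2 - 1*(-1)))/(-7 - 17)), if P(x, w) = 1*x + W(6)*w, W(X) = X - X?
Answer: 322/3 ≈ 107.33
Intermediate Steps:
W(X) = 0
P(x, w) = x (P(x, w) = 1*x + 0*w = x + 0 = x)
((22 + P(1, -2))*14)*((-11 + (2 - 1*(-1)))/(-7 - 17)) = ((22 + 1)*14)*((-11 + (2 - 1*(-1)))/(-7 - 17)) = (23*14)*((-11 + (2 + 1))/(-24)) = 322*((-11 + 3)*(-1/24)) = 322*(-8*(-1/24)) = 322*(⅓) = 322/3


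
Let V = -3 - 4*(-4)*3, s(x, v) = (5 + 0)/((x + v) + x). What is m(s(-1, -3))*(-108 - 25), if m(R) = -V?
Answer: 5985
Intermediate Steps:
s(x, v) = 5/(v + 2*x) (s(x, v) = 5/((v + x) + x) = 5/(v + 2*x))
V = 45 (V = -3 + 16*3 = -3 + 48 = 45)
m(R) = -45 (m(R) = -1*45 = -45)
m(s(-1, -3))*(-108 - 25) = -45*(-108 - 25) = -45*(-133) = 5985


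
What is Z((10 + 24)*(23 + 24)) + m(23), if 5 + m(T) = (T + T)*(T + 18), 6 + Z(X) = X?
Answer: 3473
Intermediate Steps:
Z(X) = -6 + X
m(T) = -5 + 2*T*(18 + T) (m(T) = -5 + (T + T)*(T + 18) = -5 + (2*T)*(18 + T) = -5 + 2*T*(18 + T))
Z((10 + 24)*(23 + 24)) + m(23) = (-6 + (10 + 24)*(23 + 24)) + (-5 + 2*23² + 36*23) = (-6 + 34*47) + (-5 + 2*529 + 828) = (-6 + 1598) + (-5 + 1058 + 828) = 1592 + 1881 = 3473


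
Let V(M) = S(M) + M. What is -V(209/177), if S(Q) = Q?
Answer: -418/177 ≈ -2.3616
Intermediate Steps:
V(M) = 2*M (V(M) = M + M = 2*M)
-V(209/177) = -2*209/177 = -1*418/177 = -418/177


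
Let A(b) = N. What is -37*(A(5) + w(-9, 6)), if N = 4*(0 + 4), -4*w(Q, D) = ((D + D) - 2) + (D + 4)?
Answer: -407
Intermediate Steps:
w(Q, D) = -½ - 3*D/4 (w(Q, D) = -(((D + D) - 2) + (D + 4))/4 = -((2*D - 2) + (4 + D))/4 = -((-2 + 2*D) + (4 + D))/4 = -(2 + 3*D)/4 = -½ - 3*D/4)
N = 16 (N = 4*4 = 16)
A(b) = 16
-37*(A(5) + w(-9, 6)) = -37*(16 + (-½ - ¾*6)) = -37*(16 + (-½ - 9/2)) = -37*(16 - 5) = -37*11 = -407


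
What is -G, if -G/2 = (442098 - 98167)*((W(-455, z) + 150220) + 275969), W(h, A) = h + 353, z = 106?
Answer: 293089055994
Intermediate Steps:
W(h, A) = 353 + h
G = -293089055994 (G = -2*(442098 - 98167)*(((353 - 455) + 150220) + 275969) = -687862*((-102 + 150220) + 275969) = -687862*(150118 + 275969) = -687862*426087 = -2*146544527997 = -293089055994)
-G = -1*(-293089055994) = 293089055994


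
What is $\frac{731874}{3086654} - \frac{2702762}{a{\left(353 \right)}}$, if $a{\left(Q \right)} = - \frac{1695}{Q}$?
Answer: $\frac{1472450306181637}{2615939265} \approx 5.6288 \cdot 10^{5}$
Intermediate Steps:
$\frac{731874}{3086654} - \frac{2702762}{a{\left(353 \right)}} = \frac{731874}{3086654} - \frac{2702762}{\left(-1695\right) \frac{1}{353}} = 731874 \cdot \frac{1}{3086654} - \frac{2702762}{\left(-1695\right) \frac{1}{353}} = \frac{365937}{1543327} - \frac{2702762}{- \frac{1695}{353}} = \frac{365937}{1543327} - - \frac{954074986}{1695} = \frac{365937}{1543327} + \frac{954074986}{1695} = \frac{1472450306181637}{2615939265}$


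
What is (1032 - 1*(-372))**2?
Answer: 1971216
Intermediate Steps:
(1032 - 1*(-372))**2 = (1032 + 372)**2 = 1404**2 = 1971216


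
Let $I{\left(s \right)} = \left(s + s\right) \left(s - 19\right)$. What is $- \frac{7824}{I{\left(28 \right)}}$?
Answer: $- \frac{326}{21} \approx -15.524$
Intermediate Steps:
$I{\left(s \right)} = 2 s \left(-19 + s\right)$
$- \frac{7824}{I{\left(28 \right)}} = - \frac{7824}{2 \cdot 28 \left(-19 + 28\right)} = - \frac{7824}{2 \cdot 28 \cdot 9} = - \frac{7824}{504} = \left(-7824\right) \frac{1}{504} = - \frac{326}{21}$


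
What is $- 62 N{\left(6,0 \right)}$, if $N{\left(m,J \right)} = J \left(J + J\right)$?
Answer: $0$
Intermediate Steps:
$N{\left(m,J \right)} = 2 J^{2}$ ($N{\left(m,J \right)} = J 2 J = 2 J^{2}$)
$- 62 N{\left(6,0 \right)} = - 62 \cdot 2 \cdot 0^{2} = - 62 \cdot 2 \cdot 0 = \left(-62\right) 0 = 0$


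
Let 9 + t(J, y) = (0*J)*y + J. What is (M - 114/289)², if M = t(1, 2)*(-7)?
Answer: 258244900/83521 ≈ 3092.0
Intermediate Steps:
t(J, y) = -9 + J (t(J, y) = -9 + ((0*J)*y + J) = -9 + (0*y + J) = -9 + (0 + J) = -9 + J)
M = 56 (M = (-9 + 1)*(-7) = -8*(-7) = 56)
(M - 114/289)² = (56 - 114/289)² = (16070/289)² = 258244900/83521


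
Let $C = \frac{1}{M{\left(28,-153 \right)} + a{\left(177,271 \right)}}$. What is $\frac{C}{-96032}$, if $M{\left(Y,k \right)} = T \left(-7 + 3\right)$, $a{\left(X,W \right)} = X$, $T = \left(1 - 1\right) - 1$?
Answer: $- \frac{1}{17381792} \approx -5.7531 \cdot 10^{-8}$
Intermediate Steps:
$T = -1$ ($T = \left(1 - 1\right) - 1 = 0 - 1 = -1$)
$M{\left(Y,k \right)} = 4$ ($M{\left(Y,k \right)} = - (-7 + 3) = \left(-1\right) \left(-4\right) = 4$)
$C = \frac{1}{181}$ ($C = \frac{1}{4 + 177} = \frac{1}{181} \approx 0.0055249$)
$\frac{C}{-96032} = \frac{1}{181 \left(-96032\right)} = \frac{1}{181} \left(- \frac{1}{96032}\right) = - \frac{1}{17381792}$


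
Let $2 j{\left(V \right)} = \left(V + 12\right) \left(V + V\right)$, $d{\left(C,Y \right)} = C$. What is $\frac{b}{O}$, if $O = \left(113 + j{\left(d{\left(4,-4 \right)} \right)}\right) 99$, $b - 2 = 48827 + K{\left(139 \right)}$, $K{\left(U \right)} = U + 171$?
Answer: $\frac{49139}{17523} \approx 2.8043$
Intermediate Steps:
$K{\left(U \right)} = 171 + U$
$j{\left(V \right)} = V \left(12 + V\right)$ ($j{\left(V \right)} = \frac{\left(V + 12\right) \left(V + V\right)}{2} = \frac{\left(12 + V\right) 2 V}{2} = \frac{2 V \left(12 + V\right)}{2} = V \left(12 + V\right)$)
$b = 49139$ ($b = 2 + \left(48827 + \left(171 + 139\right)\right) = 2 + \left(48827 + 310\right) = 2 + 49137 = 49139$)
$O = 17523$ ($O = \left(113 + 4 \left(12 + 4\right)\right) 99 = \left(113 + 4 \cdot 16\right) 99 = \left(113 + 64\right) 99 = 177 \cdot 99 = 17523$)
$\frac{b}{O} = \frac{49139}{17523}$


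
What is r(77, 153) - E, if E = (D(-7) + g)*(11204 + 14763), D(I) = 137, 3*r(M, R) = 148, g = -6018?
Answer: 458135929/3 ≈ 1.5271e+8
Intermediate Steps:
r(M, R) = 148/3 (r(M, R) = (⅓)*148 = 148/3)
E = -152711927 (E = (137 - 6018)*(11204 + 14763) = -5881*25967 = -152711927)
r(77, 153) - E = 148/3 - 1*(-152711927) = 148/3 + 152711927 = 458135929/3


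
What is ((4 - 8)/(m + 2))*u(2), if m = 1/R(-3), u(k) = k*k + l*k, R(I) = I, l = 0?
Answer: -48/5 ≈ -9.6000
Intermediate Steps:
u(k) = k² (u(k) = k*k + 0*k = k² + 0 = k²)
m = -⅓ (m = 1/(-3) = -⅓ ≈ -0.33333)
((4 - 8)/(m + 2))*u(2) = ((4 - 8)/(-⅓ + 2))*2² = -4/5/3*4 = -4*⅗*4 = -12/5*4 = -48/5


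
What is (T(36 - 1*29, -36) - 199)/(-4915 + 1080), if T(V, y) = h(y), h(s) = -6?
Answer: 41/767 ≈ 0.053455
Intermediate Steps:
T(V, y) = -6
(T(36 - 1*29, -36) - 199)/(-4915 + 1080) = (-6 - 199)/(-4915 + 1080) = -205/(-3835) = -205*(-1/3835) = 41/767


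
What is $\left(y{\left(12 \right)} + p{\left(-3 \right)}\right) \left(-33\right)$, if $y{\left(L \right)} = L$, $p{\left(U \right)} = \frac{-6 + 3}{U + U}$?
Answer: $- \frac{825}{2} \approx -412.5$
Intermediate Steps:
$p{\left(U \right)} = - \frac{3}{2 U}$
$\left(y{\left(12 \right)} + p{\left(-3 \right)}\right) \left(-33\right) = \left(12 - \frac{3}{2 \left(-3\right)}\right) \left(-33\right) = \left(12 - - \frac{1}{2}\right) \left(-33\right) = \left(12 + \frac{1}{2}\right) \left(-33\right) = \frac{25}{2} \left(-33\right) = - \frac{825}{2}$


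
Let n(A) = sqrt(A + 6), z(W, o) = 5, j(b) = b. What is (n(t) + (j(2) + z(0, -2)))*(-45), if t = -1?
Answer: -315 - 45*sqrt(5) ≈ -415.62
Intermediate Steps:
n(A) = sqrt(6 + A)
(n(t) + (j(2) + z(0, -2)))*(-45) = (sqrt(6 - 1) + (2 + 5))*(-45) = (sqrt(5) + 7)*(-45) = (7 + sqrt(5))*(-45) = -315 - 45*sqrt(5)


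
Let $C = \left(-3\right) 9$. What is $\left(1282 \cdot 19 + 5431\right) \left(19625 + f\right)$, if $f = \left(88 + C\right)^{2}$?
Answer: $695453994$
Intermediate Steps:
$C = -27$
$f = 3721$ ($f = \left(88 - 27\right)^{2} = 61^{2} = 3721$)
$\left(1282 \cdot 19 + 5431\right) \left(19625 + f\right) = \left(1282 \cdot 19 + 5431\right) \left(19625 + 3721\right) = \left(24358 + 5431\right) 23346 = 29789 \cdot 23346 = 695453994$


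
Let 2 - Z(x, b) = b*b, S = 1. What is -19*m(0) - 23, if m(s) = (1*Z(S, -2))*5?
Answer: 167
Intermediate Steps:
Z(x, b) = 2 - b**2 (Z(x, b) = 2 - b*b = 2 - b**2)
m(s) = -10 (m(s) = (1*(2 - 1*(-2)**2))*5 = (1*(2 - 1*4))*5 = (1*(2 - 4))*5 = (1*(-2))*5 = -2*5 = -10)
-19*m(0) - 23 = -19*(-10) - 23 = 190 - 23 = 167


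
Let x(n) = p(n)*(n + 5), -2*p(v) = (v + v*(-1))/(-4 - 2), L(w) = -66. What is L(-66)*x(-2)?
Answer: 0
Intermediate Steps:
p(v) = 0 (p(v) = -(v + v*(-1))/(2*(-4 - 2)) = -(v - v)/(2*(-6)) = -0*(-1)/6 = -½*0 = 0)
x(n) = 0 (x(n) = 0*(n + 5) = 0*(5 + n) = 0)
L(-66)*x(-2) = -66*0 = 0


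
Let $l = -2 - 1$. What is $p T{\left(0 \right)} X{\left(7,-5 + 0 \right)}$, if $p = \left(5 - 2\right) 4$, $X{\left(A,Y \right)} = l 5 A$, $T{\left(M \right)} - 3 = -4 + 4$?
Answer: $-3780$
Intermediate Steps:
$l = -3$
$T{\left(M \right)} = 3$ ($T{\left(M \right)} = 3 + \left(-4 + 4\right) = 3 + 0 = 3$)
$X{\left(A,Y \right)} = - 15 A$ ($X{\left(A,Y \right)} = \left(-3\right) 5 A = - 15 A$)
$p = 12$ ($p = 3 \cdot 4 = 12$)
$p T{\left(0 \right)} X{\left(7,-5 + 0 \right)} = 12 \cdot 3 \left(\left(-15\right) 7\right) = 36 \left(-105\right) = -3780$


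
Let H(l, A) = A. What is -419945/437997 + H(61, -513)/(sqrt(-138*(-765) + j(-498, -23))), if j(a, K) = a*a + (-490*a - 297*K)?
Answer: -419945/437997 - 171*sqrt(24177)/40295 ≈ -1.6186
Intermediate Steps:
j(a, K) = a**2 - 490*a - 297*K (j(a, K) = a**2 + (-490*a - 297*K) = a**2 - 490*a - 297*K)
-419945/437997 + H(61, -513)/(sqrt(-138*(-765) + j(-498, -23))) = -419945/437997 - 513/sqrt(-138*(-765) + ((-498)**2 - 490*(-498) - 297*(-23))) = -419945*1/437997 - 513/sqrt(105570 + (248004 + 244020 + 6831)) = -419945/437997 - 513/sqrt(105570 + 498855) = -419945/437997 - 513*sqrt(24177)/120885 = -419945/437997 - 171*sqrt(24177)/40295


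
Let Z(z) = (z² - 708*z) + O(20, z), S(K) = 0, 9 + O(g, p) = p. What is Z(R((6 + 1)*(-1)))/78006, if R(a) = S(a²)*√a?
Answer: -3/26002 ≈ -0.00011538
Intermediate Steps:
O(g, p) = -9 + p
R(a) = 0 (R(a) = 0*√a = 0)
Z(z) = -9 + z² - 707*z (Z(z) = (z² - 708*z) + (-9 + z) = -9 + z² - 707*z)
Z(R((6 + 1)*(-1)))/78006 = (-9 + 0² - 707*0)/78006 = (-9 + 0 + 0)*(1/78006) = -9*1/78006 = -3/26002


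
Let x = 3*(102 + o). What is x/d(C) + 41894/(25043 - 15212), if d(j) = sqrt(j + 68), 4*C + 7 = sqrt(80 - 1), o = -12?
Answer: 41894/9831 + 540/sqrt(265 + sqrt(79)) ≈ 36.891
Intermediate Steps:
C = -7/4 + sqrt(79)/4 (C = -7/4 + sqrt(80 - 1)/4 = -7/4 + sqrt(79)/4 ≈ 0.47205)
d(j) = sqrt(68 + j)
x = 270 (x = 3*(102 - 12) = 3*90 = 270)
x/d(C) + 41894/(25043 - 15212) = 270/(sqrt(68 + (-7/4 + sqrt(79)/4))) + 41894/(25043 - 15212) = 270/(sqrt(265/4 + sqrt(79)/4)) + 41894/9831 = 270/sqrt(265/4 + sqrt(79)/4) + 41894*(1/9831) = 270/sqrt(265/4 + sqrt(79)/4) + 41894/9831 = 41894/9831 + 270/sqrt(265/4 + sqrt(79)/4)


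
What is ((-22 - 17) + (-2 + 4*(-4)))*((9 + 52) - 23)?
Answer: -2166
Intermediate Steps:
((-22 - 17) + (-2 + 4*(-4)))*((9 + 52) - 23) = (-39 + (-2 - 16))*(61 - 23) = (-39 - 18)*38 = -57*38 = -2166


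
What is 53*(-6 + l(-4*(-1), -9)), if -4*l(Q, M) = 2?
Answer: -689/2 ≈ -344.50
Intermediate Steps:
l(Q, M) = -1/2 (l(Q, M) = -1/4*2 = -1/2)
53*(-6 + l(-4*(-1), -9)) = 53*(-6 - 1/2) = 53*(-13/2) = -689/2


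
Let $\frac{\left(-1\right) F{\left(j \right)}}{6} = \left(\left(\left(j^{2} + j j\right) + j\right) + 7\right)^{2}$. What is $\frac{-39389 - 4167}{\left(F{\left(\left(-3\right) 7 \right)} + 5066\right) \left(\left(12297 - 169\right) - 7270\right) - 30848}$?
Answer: $\frac{10889}{5484055743} \approx 1.9856 \cdot 10^{-6}$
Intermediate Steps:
$F{\left(j \right)} = - 6 \left(7 + j + 2 j^{2}\right)^{2}$ ($F{\left(j \right)} = - 6 \left(\left(\left(j^{2} + j j\right) + j\right) + 7\right)^{2} = - 6 \left(\left(\left(j^{2} + j^{2}\right) + j\right) + 7\right)^{2} = - 6 \left(\left(2 j^{2} + j\right) + 7\right)^{2} = - 6 \left(\left(j + 2 j^{2}\right) + 7\right)^{2} = - 6 \left(7 + j + 2 j^{2}\right)^{2}$)
$\frac{-39389 - 4167}{\left(F{\left(\left(-3\right) 7 \right)} + 5066\right) \left(\left(12297 - 169\right) - 7270\right) - 30848} = \frac{-39389 - 4167}{\left(- 6 \left(7 - 21 + 2 \left(\left(-3\right) 7\right)^{2}\right)^{2} + 5066\right) \left(\left(12297 - 169\right) - 7270\right) - 30848} = - \frac{43556}{\left(- 6 \left(7 - 21 + 2 \left(-21\right)^{2}\right)^{2} + 5066\right) \left(\left(12297 - 169\right) - 7270\right) - 30848} = - \frac{43556}{\left(- 6 \left(7 - 21 + 2 \cdot 441\right)^{2} + 5066\right) \left(12128 - 7270\right) - 30848} = - \frac{43556}{\left(- 6 \left(7 - 21 + 882\right)^{2} + 5066\right) 4858 - 30848} = - \frac{43556}{\left(- 6 \cdot 868^{2} + 5066\right) 4858 - 30848} = - \frac{43556}{\left(\left(-6\right) 753424 + 5066\right) 4858 - 30848} = - \frac{43556}{\left(-4520544 + 5066\right) 4858 - 30848} = - \frac{43556}{\left(-4515478\right) 4858 - 30848} = - \frac{43556}{-21936192124 - 30848} = - \frac{43556}{-21936222972} = \left(-43556\right) \left(- \frac{1}{21936222972}\right) = \frac{10889}{5484055743}$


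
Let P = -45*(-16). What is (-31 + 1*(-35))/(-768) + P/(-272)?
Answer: -5573/2176 ≈ -2.5611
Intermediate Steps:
P = 720
(-31 + 1*(-35))/(-768) + P/(-272) = (-31 + 1*(-35))/(-768) + 720/(-272) = (-31 - 35)*(-1/768) + 720*(-1/272) = -66*(-1/768) - 45/17 = 11/128 - 45/17 = -5573/2176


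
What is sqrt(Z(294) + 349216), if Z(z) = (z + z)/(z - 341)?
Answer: 2*sqrt(192847627)/47 ≈ 590.93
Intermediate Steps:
Z(z) = 2*z/(-341 + z) (Z(z) = (2*z)/(-341 + z) = 2*z/(-341 + z))
sqrt(Z(294) + 349216) = sqrt(2*294/(-341 + 294) + 349216) = sqrt(2*294/(-47) + 349216) = sqrt(2*294*(-1/47) + 349216) = sqrt(-588/47 + 349216) = sqrt(16412564/47) = 2*sqrt(192847627)/47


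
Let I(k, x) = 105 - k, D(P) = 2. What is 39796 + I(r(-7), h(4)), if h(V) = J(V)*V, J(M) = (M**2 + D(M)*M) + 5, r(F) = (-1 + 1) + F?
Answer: 39908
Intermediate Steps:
r(F) = F (r(F) = 0 + F = F)
J(M) = 5 + M**2 + 2*M (J(M) = (M**2 + 2*M) + 5 = 5 + M**2 + 2*M)
h(V) = V*(5 + V**2 + 2*V) (h(V) = (5 + V**2 + 2*V)*V = V*(5 + V**2 + 2*V))
39796 + I(r(-7), h(4)) = 39796 + (105 - 1*(-7)) = 39796 + (105 + 7) = 39796 + 112 = 39908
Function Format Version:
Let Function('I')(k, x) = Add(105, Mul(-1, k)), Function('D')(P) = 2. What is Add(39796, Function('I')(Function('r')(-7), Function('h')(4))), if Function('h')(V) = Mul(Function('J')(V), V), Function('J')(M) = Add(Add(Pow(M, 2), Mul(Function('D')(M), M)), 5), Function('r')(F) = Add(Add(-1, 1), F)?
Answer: 39908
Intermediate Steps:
Function('r')(F) = F (Function('r')(F) = Add(0, F) = F)
Function('J')(M) = Add(5, Pow(M, 2), Mul(2, M)) (Function('J')(M) = Add(Add(Pow(M, 2), Mul(2, M)), 5) = Add(5, Pow(M, 2), Mul(2, M)))
Function('h')(V) = Mul(V, Add(5, Pow(V, 2), Mul(2, V))) (Function('h')(V) = Mul(Add(5, Pow(V, 2), Mul(2, V)), V) = Mul(V, Add(5, Pow(V, 2), Mul(2, V))))
Add(39796, Function('I')(Function('r')(-7), Function('h')(4))) = Add(39796, Add(105, Mul(-1, -7))) = Add(39796, Add(105, 7)) = Add(39796, 112) = 39908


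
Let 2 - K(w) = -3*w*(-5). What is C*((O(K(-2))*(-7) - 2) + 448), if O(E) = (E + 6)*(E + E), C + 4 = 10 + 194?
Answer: -3315600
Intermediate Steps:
C = 200 (C = -4 + (10 + 194) = -4 + 204 = 200)
K(w) = 2 - 15*w (K(w) = 2 - (-3*w)*(-5) = 2 - 15*w)
O(E) = 2*E*(6 + E) (O(E) = (6 + E)*(2*E) = 2*E*(6 + E))
C*((O(K(-2))*(-7) - 2) + 448) = 200*(((2*(2 - 15*(-2))*(6 + (2 - 15*(-2))))*(-7) - 2) + 448) = 200*(((2*(2 + 30)*(6 + (2 + 30)))*(-7) - 2) + 448) = 200*(((2*32*(6 + 32))*(-7) - 2) + 448) = 200*(((2*32*38)*(-7) - 2) + 448) = 200*((2432*(-7) - 2) + 448) = 200*((-17024 - 2) + 448) = 200*(-17026 + 448) = 200*(-16578) = -3315600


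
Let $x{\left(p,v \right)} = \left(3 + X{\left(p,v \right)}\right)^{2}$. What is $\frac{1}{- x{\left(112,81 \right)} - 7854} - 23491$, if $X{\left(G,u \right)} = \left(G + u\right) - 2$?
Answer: $- \frac{1068605591}{45490} \approx -23491.0$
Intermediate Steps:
$X{\left(G,u \right)} = -2 + G + u$
$x{\left(p,v \right)} = \left(1 + p + v\right)^{2}$ ($x{\left(p,v \right)} = \left(3 + \left(-2 + p + v\right)\right)^{2} = \left(1 + p + v\right)^{2}$)
$\frac{1}{- x{\left(112,81 \right)} - 7854} - 23491 = \frac{1}{- \left(1 + 112 + 81\right)^{2} - 7854} - 23491 = \frac{1}{- 194^{2} - 7854} - 23491 = \frac{1}{\left(-1\right) 37636 - 7854} - 23491 = \frac{1}{-37636 - 7854} - 23491 = \frac{1}{-45490} - 23491 = - \frac{1}{45490} - 23491 = - \frac{1068605591}{45490}$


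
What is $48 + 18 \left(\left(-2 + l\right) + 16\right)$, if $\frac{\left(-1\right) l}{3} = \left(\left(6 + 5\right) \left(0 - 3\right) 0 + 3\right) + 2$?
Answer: $30$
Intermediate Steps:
$l = -15$ ($l = - 3 \left(\left(\left(6 + 5\right) \left(0 - 3\right) 0 + 3\right) + 2\right) = - 3 \left(\left(11 \left(-3\right) 0 + 3\right) + 2\right) = - 3 \left(\left(\left(-33\right) 0 + 3\right) + 2\right) = - 3 \left(\left(0 + 3\right) + 2\right) = - 3 \left(3 + 2\right) = \left(-3\right) 5 = -15$)
$48 + 18 \left(\left(-2 + l\right) + 16\right) = 48 + 18 \left(\left(-2 - 15\right) + 16\right) = 48 + 18 \left(-17 + 16\right) = 48 + 18 \left(-1\right) = 48 - 18 = 30$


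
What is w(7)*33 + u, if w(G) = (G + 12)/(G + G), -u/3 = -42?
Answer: 2391/14 ≈ 170.79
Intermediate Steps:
u = 126 (u = -3*(-42) = 126)
w(G) = (12 + G)/(2*G) (w(G) = (12 + G)/((2*G)) = (12 + G)*(1/(2*G)) = (12 + G)/(2*G))
w(7)*33 + u = ((½)*(12 + 7)/7)*33 + 126 = ((½)*(⅐)*19)*33 + 126 = (19/14)*33 + 126 = 627/14 + 126 = 2391/14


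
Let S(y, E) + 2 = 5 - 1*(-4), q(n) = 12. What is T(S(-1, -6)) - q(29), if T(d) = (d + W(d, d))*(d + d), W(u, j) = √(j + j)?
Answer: 86 + 14*√14 ≈ 138.38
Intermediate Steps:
S(y, E) = 7 (S(y, E) = -2 + (5 - 1*(-4)) = -2 + (5 + 4) = -2 + 9 = 7)
W(u, j) = √2*√j (W(u, j) = √(2*j) = √2*√j)
T(d) = 2*d*(d + √2*√d) (T(d) = (d + √2*√d)*(d + d) = (d + √2*√d)*(2*d) = 2*d*(d + √2*√d))
T(S(-1, -6)) - q(29) = 2*7*(7 + √2*√7) - 1*12 = 2*7*(7 + √14) - 12 = (98 + 14*√14) - 12 = 86 + 14*√14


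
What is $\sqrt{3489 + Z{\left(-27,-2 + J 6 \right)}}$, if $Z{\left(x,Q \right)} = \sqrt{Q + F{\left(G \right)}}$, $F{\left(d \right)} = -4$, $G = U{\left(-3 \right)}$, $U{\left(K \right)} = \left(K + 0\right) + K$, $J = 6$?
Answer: $\sqrt{3489 + \sqrt{30}} \approx 59.114$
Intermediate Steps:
$U{\left(K \right)} = 2 K$ ($U{\left(K \right)} = K + K = 2 K$)
$G = -6$ ($G = 2 \left(-3\right) = -6$)
$Z{\left(x,Q \right)} = \sqrt{-4 + Q}$ ($Z{\left(x,Q \right)} = \sqrt{Q - 4} = \sqrt{-4 + Q}$)
$\sqrt{3489 + Z{\left(-27,-2 + J 6 \right)}} = \sqrt{3489 + \sqrt{-4 + \left(-2 + 6 \cdot 6\right)}} = \sqrt{3489 + \sqrt{-4 + \left(-2 + 36\right)}} = \sqrt{3489 + \sqrt{-4 + 34}} = \sqrt{3489 + \sqrt{30}}$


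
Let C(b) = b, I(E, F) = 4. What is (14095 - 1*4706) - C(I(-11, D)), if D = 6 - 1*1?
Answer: 9385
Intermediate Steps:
D = 5 (D = 6 - 1 = 5)
(14095 - 1*4706) - C(I(-11, D)) = (14095 - 1*4706) - 1*4 = (14095 - 4706) - 4 = 9389 - 4 = 9385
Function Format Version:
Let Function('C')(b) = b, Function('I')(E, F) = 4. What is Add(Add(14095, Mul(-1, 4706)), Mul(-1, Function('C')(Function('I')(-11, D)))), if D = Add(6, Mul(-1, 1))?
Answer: 9385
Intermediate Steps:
D = 5 (D = Add(6, -1) = 5)
Add(Add(14095, Mul(-1, 4706)), Mul(-1, Function('C')(Function('I')(-11, D)))) = Add(Add(14095, Mul(-1, 4706)), Mul(-1, 4)) = Add(Add(14095, -4706), -4) = Add(9389, -4) = 9385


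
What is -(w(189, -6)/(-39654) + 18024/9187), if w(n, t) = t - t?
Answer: -18024/9187 ≈ -1.9619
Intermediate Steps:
w(n, t) = 0
-(w(189, -6)/(-39654) + 18024/9187) = -(0/(-39654) + 18024/9187) = -(0*(-1/39654) + 18024*(1/9187)) = -(0 + 18024/9187) = -1*18024/9187 = -18024/9187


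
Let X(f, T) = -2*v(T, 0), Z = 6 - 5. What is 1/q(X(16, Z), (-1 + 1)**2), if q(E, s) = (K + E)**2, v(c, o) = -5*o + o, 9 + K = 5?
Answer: 1/16 ≈ 0.062500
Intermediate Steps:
K = -4 (K = -9 + 5 = -4)
v(c, o) = -4*o
Z = 1
X(f, T) = 0 (X(f, T) = -(-8)*0 = -2*0 = 0)
q(E, s) = (-4 + E)**2
1/q(X(16, Z), (-1 + 1)**2) = 1/((-4 + 0)**2) = 1/((-4)**2) = 1/16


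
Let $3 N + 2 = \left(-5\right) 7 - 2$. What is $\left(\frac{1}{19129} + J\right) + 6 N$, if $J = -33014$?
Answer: $- \frac{633016867}{19129} \approx -33092.0$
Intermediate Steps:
$N = -13$ ($N = - \frac{2}{3} + \frac{\left(-5\right) 7 - 2}{3} = - \frac{2}{3} + \frac{-35 - 2}{3} = - \frac{2}{3} + \frac{1}{3} \left(-37\right) = - \frac{2}{3} - \frac{37}{3} = -13$)
$\left(\frac{1}{19129} + J\right) + 6 N = \left(\frac{1}{19129} - 33014\right) + 6 \left(-13\right) = \left(\frac{1}{19129} - 33014\right) - 78 = - \frac{631524805}{19129} - 78 = - \frac{633016867}{19129}$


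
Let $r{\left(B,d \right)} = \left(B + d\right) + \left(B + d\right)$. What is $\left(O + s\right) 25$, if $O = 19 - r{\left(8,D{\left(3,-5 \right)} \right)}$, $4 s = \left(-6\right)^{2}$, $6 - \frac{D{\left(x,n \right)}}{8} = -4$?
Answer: $-3700$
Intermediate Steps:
$D{\left(x,n \right)} = 80$ ($D{\left(x,n \right)} = 48 - -32 = 48 + 32 = 80$)
$r{\left(B,d \right)} = 2 B + 2 d$
$s = 9$ ($s = \frac{\left(-6\right)^{2}}{4} = \frac{1}{4} \cdot 36 = 9$)
$O = -157$ ($O = 19 - \left(2 \cdot 8 + 2 \cdot 80\right) = 19 - \left(16 + 160\right) = 19 - 176 = -157$)
$\left(O + s\right) 25 = \left(-157 + 9\right) 25 = \left(-148\right) 25 = -3700$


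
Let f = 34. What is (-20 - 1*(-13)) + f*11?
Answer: 367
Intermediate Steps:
(-20 - 1*(-13)) + f*11 = (-20 - 1*(-13)) + 34*11 = (-20 + 13) + 374 = -7 + 374 = 367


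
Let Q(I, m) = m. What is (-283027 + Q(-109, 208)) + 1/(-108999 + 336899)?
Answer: -64454450099/227900 ≈ -2.8282e+5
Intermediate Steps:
(-283027 + Q(-109, 208)) + 1/(-108999 + 336899) = (-283027 + 208) + 1/(-108999 + 336899) = -282819 + 1/227900 = -64454450099/227900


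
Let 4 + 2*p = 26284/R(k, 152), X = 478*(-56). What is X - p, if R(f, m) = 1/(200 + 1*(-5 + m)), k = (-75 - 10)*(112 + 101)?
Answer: -4587040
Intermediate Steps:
k = -18105 (k = -85*213 = -18105)
R(f, m) = 1/(195 + m) (R(f, m) = 1/(200 + (-5 + m)) = 1/(195 + m))
X = -26768
p = 4560272 (p = -2 + (26284/(1/(195 + 152)))/2 = -2 + (26284/(1/347))/2 = -2 + (26284*347)/2 = -2 + (½)*9120548 = -2 + 4560274 = 4560272)
X - p = -26768 - 1*4560272 = -26768 - 4560272 = -4587040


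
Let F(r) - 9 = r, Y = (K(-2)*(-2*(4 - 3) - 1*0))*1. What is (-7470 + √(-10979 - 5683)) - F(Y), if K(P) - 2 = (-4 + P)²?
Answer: -7403 + I*√16662 ≈ -7403.0 + 129.08*I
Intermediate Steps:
K(P) = 2 + (-4 + P)²
Y = -76 (Y = ((2 + (-4 - 2)²)*(-2*(4 - 3) - 1*0))*1 = ((2 + (-6)²)*(-2*1 + 0))*1 = ((2 + 36)*(-2 + 0))*1 = (38*(-2))*1 = -76*1 = -76)
F(r) = 9 + r
(-7470 + √(-10979 - 5683)) - F(Y) = (-7470 + √(-10979 - 5683)) - (9 - 76) = (-7470 + √(-16662)) - 1*(-67) = (-7470 + I*√16662) + 67 = -7403 + I*√16662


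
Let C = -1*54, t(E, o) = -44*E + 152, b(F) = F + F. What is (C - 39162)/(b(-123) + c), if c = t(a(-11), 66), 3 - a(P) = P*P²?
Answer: 19608/29395 ≈ 0.66705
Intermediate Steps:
b(F) = 2*F
a(P) = 3 - P³ (a(P) = 3 - P*P² = 3 - P³)
t(E, o) = 152 - 44*E
C = -54
c = -58544 (c = 152 - 44*(3 - 1*(-11)³) = 152 - 44*(3 - 1*(-1331)) = 152 - 44*(3 + 1331) = 152 - 44*1334 = 152 - 58696 = -58544)
(C - 39162)/(b(-123) + c) = (-54 - 39162)/(2*(-123) - 58544) = -39216/(-246 - 58544) = -39216/(-58790) = -39216*(-1/58790) = 19608/29395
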